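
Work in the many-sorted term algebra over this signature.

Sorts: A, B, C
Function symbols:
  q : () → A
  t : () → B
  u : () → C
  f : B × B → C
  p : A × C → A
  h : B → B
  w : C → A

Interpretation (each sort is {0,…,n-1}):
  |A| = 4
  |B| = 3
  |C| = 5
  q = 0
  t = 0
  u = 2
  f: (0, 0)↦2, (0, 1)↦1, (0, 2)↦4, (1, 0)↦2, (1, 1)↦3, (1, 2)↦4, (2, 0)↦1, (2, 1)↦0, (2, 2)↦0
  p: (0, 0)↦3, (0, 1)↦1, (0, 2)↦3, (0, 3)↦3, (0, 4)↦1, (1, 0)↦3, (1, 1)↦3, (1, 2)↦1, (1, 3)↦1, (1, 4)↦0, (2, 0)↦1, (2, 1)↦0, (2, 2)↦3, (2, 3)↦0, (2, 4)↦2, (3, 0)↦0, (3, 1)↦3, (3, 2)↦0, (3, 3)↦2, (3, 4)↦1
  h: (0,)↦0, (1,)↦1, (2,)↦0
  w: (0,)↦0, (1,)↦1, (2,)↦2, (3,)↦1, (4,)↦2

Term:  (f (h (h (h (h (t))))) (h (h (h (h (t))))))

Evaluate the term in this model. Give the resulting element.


  t = 0
  (h (t)) = h(0,) = 0
  (h (h (t))) = h(0,) = 0
  (h (h (h (t)))) = h(0,) = 0
  (h (h (h (h (t))))) = h(0,) = 0
  t = 0
  (h (t)) = h(0,) = 0
  (h (h (t))) = h(0,) = 0
  (h (h (h (t)))) = h(0,) = 0
  (h (h (h (h (t))))) = h(0,) = 0
  (f (h (h (h (h (t))))) (h (h (h (h (t)))))) = f(0, 0) = 2

value = 2


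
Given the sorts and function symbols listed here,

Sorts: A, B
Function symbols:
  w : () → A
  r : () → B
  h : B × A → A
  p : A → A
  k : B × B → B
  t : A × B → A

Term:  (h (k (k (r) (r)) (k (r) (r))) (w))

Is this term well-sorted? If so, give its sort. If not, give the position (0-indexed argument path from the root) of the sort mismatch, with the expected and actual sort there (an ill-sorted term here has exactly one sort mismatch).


      (r) : B
      (r) : B
    (k (r) (r)) : B
      (r) : B
      (r) : B
    (k (r) (r)) : B
  (k (k (r) (r)) (k (r) (r))) : B
  (w) : A
(h (k (k (r) (r)) (k (r) (r))) (w)) : A

well-sorted; sort = A


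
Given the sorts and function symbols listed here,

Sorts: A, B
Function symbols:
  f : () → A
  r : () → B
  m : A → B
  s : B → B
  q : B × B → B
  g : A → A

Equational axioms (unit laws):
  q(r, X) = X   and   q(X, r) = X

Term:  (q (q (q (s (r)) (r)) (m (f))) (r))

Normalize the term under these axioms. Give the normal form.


normal form = (q (s (r)) (m (f)))

1. (q (q (q (s (r)) (r)) (m (f))) (r))  →  (q (q (s (r)) (r)) (m (f)))
2. (q (q (s (r)) (r)) (m (f)))  →  (q (s (r)) (m (f)))


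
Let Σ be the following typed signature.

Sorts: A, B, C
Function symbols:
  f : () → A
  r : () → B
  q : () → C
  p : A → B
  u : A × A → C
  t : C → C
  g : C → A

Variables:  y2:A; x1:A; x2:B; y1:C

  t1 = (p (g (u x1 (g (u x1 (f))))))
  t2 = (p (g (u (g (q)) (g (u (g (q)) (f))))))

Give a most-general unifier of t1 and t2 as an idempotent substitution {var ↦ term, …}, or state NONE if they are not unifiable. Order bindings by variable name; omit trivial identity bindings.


{x1 ↦ (g (q))}


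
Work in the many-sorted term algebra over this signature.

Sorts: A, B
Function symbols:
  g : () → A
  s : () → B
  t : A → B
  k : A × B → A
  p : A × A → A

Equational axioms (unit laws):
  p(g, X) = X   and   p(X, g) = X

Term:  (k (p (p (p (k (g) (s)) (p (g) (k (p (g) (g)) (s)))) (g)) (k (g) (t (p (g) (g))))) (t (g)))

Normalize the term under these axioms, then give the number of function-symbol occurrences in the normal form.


1. (k (p (p (p (k (g) (s)) (p (g) (k (p (g) (g)) (s)))) (g)) (k (g) (t (p (g) (g))))) (t (g)))  →  (k (p (p (k (g) (s)) (p (g) (k (p (g) (g)) (s)))) (k (g) (t (p (g) (g))))) (t (g)))
2. (k (p (p (k (g) (s)) (p (g) (k (p (g) (g)) (s)))) (k (g) (t (p (g) (g))))) (t (g)))  →  (k (p (p (k (g) (s)) (k (p (g) (g)) (s))) (k (g) (t (p (g) (g))))) (t (g)))
3. (k (p (p (k (g) (s)) (k (p (g) (g)) (s))) (k (g) (t (p (g) (g))))) (t (g)))  →  (k (p (p (k (g) (s)) (k (g) (s))) (k (g) (t (p (g) (g))))) (t (g)))
4. (k (p (p (k (g) (s)) (k (g) (s))) (k (g) (t (p (g) (g))))) (t (g)))  →  (k (p (p (k (g) (s)) (k (g) (s))) (k (g) (t (g)))) (t (g)))
normal form: (k (p (p (k (g) (s)) (k (g) (s))) (k (g) (t (g)))) (t (g)))

size = 15


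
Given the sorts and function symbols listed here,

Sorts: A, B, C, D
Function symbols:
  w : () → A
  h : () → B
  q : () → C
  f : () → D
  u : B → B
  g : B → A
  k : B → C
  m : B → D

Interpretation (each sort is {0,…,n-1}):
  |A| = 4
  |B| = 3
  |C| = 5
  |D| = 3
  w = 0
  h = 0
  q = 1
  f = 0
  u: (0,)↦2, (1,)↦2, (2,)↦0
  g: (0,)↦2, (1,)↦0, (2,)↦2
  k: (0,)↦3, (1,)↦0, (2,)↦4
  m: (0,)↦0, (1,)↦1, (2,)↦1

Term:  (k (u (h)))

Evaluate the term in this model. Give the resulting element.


  h = 0
  (u (h)) = u(0,) = 2
  (k (u (h))) = k(2,) = 4

value = 4


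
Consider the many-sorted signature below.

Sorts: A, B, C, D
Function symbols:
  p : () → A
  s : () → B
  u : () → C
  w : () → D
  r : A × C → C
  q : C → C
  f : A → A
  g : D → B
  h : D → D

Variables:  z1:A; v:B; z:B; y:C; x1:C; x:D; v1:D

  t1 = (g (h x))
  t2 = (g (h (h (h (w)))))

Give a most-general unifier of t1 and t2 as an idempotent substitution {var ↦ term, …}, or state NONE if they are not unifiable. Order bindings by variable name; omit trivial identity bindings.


{x ↦ (h (h (w)))}


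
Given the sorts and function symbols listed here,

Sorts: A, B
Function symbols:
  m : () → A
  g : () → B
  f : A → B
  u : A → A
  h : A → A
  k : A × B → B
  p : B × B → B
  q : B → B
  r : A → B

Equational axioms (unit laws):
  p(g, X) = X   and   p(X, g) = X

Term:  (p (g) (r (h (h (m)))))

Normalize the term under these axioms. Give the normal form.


normal form = (r (h (h (m))))

1. (p (g) (r (h (h (m)))))  →  (r (h (h (m))))


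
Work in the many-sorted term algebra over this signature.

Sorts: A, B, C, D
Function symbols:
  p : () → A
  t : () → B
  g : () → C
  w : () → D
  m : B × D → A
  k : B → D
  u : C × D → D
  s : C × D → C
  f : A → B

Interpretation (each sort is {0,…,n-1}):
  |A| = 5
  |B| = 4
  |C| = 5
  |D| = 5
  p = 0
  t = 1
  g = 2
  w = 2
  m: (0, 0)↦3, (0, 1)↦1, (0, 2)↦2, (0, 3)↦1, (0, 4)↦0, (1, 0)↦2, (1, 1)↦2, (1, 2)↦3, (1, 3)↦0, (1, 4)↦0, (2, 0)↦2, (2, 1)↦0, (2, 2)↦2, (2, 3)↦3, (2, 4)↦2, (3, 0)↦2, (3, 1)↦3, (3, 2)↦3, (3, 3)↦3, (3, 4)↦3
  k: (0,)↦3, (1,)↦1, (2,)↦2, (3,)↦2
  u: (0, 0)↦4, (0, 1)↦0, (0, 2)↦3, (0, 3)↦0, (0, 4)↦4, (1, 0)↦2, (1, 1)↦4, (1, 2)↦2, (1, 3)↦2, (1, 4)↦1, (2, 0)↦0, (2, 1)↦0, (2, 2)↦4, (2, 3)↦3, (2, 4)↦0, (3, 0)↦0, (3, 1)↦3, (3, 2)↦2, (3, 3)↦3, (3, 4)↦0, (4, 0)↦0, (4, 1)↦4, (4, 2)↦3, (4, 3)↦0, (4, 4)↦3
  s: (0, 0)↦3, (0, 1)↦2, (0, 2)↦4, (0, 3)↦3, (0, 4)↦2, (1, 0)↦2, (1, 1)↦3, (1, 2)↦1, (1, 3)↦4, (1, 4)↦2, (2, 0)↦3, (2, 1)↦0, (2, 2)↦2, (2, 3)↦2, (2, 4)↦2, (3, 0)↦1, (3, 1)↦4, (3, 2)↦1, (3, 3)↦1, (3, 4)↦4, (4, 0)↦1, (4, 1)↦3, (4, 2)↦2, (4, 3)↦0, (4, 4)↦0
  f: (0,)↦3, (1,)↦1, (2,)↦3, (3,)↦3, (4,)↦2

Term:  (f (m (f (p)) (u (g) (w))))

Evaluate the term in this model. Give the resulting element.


value = 3

  p = 0
  (f (p)) = f(0,) = 3
  g = 2
  w = 2
  (u (g) (w)) = u(2, 2) = 4
  (m (f (p)) (u (g) (w))) = m(3, 4) = 3
  (f (m (f (p)) (u (g) (w)))) = f(3,) = 3


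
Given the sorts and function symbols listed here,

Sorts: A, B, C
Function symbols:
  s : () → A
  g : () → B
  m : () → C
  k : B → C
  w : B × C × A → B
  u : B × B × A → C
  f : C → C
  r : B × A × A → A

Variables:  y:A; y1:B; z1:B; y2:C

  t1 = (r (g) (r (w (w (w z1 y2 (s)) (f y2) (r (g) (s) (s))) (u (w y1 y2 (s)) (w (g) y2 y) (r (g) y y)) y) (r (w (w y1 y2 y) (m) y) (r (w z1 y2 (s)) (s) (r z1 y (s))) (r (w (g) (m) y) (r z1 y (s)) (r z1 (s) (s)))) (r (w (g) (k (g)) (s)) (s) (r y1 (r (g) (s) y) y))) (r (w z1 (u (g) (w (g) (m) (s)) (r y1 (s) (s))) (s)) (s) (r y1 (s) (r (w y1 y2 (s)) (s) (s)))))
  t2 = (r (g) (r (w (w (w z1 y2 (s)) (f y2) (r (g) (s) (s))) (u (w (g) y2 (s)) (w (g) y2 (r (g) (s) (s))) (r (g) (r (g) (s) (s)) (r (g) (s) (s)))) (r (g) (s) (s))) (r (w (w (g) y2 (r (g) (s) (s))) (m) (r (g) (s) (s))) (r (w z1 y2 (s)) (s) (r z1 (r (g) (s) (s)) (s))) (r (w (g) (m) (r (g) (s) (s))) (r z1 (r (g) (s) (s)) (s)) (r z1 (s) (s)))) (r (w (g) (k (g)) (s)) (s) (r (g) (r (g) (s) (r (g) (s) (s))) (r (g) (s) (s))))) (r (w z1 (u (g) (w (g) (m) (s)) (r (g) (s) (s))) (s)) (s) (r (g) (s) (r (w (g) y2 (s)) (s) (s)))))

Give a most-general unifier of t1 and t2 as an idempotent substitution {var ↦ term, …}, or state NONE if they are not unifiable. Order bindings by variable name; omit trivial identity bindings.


{y ↦ (r (g) (s) (s)), y1 ↦ (g)}


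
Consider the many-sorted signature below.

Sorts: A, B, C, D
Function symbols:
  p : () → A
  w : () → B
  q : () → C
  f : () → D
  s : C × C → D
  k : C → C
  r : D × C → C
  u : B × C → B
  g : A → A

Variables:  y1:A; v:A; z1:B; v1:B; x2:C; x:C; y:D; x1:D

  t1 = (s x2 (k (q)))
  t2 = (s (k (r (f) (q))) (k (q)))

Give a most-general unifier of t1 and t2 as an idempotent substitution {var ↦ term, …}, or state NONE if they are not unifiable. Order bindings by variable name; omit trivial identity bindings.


{x2 ↦ (k (r (f) (q)))}


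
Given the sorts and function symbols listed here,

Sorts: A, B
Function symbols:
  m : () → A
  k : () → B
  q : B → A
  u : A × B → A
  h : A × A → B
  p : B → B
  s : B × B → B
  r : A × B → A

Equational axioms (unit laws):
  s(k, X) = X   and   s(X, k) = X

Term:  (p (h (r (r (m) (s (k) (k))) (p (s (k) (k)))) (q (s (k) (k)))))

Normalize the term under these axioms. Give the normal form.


1. (p (h (r (r (m) (s (k) (k))) (p (s (k) (k)))) (q (s (k) (k)))))  →  (p (h (r (r (m) (k)) (p (s (k) (k)))) (q (s (k) (k)))))
2. (p (h (r (r (m) (k)) (p (s (k) (k)))) (q (s (k) (k)))))  →  (p (h (r (r (m) (k)) (p (k))) (q (s (k) (k)))))
3. (p (h (r (r (m) (k)) (p (k))) (q (s (k) (k)))))  →  (p (h (r (r (m) (k)) (p (k))) (q (k))))

normal form = (p (h (r (r (m) (k)) (p (k))) (q (k))))


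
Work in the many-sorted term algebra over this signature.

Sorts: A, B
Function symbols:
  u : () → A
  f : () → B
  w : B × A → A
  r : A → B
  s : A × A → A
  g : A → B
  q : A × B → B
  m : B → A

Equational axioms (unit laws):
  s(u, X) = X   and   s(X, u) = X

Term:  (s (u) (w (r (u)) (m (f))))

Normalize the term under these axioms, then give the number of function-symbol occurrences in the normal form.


size = 5

1. (s (u) (w (r (u)) (m (f))))  →  (w (r (u)) (m (f)))
normal form: (w (r (u)) (m (f)))


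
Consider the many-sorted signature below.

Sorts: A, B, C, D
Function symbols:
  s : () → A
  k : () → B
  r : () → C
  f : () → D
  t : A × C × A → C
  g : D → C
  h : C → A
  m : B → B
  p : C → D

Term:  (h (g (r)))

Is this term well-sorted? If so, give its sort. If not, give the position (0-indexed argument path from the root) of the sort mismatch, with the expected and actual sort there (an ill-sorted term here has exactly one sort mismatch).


    (r) : C
  (g (r)) : ✗ arg 0 at [0, 0] has sort C, expected D

ill-sorted at position [0, 0]: expected D, got C


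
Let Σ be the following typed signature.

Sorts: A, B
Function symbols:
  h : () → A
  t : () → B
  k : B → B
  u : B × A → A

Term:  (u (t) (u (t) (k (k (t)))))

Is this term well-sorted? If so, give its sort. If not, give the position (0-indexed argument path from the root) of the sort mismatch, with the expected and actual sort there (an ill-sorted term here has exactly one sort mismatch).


ill-sorted at position [1, 1]: expected A, got B

  (t) : B
    (t) : B
        (t) : B
      (k (t)) : B
    (k (k (t))) : B
  (u (t) (k (k (t)))) : ✗ arg 1 at [1, 1] has sort B, expected A


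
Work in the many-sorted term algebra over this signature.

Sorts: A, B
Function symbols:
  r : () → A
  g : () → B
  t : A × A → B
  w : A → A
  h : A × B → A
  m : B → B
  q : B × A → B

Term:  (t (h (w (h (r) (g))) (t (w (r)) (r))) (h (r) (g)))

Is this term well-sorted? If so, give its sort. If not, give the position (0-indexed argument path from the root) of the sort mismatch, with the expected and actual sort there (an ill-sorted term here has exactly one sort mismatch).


        (r) : A
        (g) : B
      (h (r) (g)) : A
    (w (h (r) (g))) : A
        (r) : A
      (w (r)) : A
      (r) : A
    (t (w (r)) (r)) : B
  (h (w (h (r) (g))) (t (w (r)) (r))) : A
    (r) : A
    (g) : B
  (h (r) (g)) : A
(t (h (w (h (r) (g))) (t (w (r)) (r))) (h (r) (g))) : B

well-sorted; sort = B


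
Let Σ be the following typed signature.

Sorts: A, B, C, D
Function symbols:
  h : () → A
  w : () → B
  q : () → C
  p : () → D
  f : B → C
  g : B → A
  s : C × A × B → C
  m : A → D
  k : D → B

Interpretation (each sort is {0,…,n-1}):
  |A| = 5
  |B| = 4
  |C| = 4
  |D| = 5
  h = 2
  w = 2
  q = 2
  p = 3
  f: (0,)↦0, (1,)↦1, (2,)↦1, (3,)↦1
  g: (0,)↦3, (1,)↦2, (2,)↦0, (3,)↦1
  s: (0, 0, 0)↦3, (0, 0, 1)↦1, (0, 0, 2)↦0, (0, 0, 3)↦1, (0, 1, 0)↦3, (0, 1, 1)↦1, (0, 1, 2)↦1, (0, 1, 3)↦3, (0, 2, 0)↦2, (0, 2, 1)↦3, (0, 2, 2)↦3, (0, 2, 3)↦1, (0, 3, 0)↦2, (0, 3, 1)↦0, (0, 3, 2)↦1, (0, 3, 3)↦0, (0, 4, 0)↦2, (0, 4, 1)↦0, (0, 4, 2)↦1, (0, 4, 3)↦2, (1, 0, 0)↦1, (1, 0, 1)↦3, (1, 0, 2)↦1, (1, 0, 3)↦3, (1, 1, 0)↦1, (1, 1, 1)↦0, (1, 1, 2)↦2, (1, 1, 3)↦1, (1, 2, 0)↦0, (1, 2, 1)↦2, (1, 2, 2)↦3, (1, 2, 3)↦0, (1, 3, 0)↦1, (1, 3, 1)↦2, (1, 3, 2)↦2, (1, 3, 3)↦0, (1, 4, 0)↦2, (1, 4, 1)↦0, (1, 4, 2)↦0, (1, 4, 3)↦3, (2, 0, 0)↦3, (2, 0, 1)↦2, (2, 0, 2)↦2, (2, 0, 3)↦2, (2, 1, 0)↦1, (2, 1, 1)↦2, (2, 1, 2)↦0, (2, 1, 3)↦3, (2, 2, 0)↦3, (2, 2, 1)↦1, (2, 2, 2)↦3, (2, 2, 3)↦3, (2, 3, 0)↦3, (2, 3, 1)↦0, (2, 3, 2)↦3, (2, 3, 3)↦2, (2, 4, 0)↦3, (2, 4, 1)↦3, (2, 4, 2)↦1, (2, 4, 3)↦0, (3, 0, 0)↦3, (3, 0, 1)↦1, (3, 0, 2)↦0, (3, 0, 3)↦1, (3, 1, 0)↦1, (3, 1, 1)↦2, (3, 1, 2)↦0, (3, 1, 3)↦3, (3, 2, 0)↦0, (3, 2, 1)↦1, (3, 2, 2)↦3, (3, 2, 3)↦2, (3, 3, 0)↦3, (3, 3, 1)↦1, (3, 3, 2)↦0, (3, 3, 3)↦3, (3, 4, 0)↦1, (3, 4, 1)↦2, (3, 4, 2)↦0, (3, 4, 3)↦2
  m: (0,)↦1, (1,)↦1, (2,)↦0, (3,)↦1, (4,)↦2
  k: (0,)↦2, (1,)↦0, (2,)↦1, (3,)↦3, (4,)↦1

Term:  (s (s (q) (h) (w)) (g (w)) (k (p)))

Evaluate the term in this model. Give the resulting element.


value = 1

  q = 2
  h = 2
  w = 2
  (s (q) (h) (w)) = s(2, 2, 2) = 3
  w = 2
  (g (w)) = g(2,) = 0
  p = 3
  (k (p)) = k(3,) = 3
  (s (s (q) (h) (w)) (g (w)) (k (p))) = s(3, 0, 3) = 1


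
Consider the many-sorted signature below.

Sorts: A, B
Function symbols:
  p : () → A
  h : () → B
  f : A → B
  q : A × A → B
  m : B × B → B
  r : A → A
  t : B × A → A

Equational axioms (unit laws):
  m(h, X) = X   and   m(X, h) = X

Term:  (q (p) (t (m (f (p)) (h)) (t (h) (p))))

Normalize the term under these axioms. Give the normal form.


1. (q (p) (t (m (f (p)) (h)) (t (h) (p))))  →  (q (p) (t (f (p)) (t (h) (p))))

normal form = (q (p) (t (f (p)) (t (h) (p))))


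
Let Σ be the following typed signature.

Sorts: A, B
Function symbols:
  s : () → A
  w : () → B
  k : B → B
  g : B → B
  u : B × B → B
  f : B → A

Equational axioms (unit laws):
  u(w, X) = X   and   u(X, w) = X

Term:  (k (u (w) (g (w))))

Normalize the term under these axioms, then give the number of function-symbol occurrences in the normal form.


1. (k (u (w) (g (w))))  →  (k (g (w)))
normal form: (k (g (w)))

size = 3


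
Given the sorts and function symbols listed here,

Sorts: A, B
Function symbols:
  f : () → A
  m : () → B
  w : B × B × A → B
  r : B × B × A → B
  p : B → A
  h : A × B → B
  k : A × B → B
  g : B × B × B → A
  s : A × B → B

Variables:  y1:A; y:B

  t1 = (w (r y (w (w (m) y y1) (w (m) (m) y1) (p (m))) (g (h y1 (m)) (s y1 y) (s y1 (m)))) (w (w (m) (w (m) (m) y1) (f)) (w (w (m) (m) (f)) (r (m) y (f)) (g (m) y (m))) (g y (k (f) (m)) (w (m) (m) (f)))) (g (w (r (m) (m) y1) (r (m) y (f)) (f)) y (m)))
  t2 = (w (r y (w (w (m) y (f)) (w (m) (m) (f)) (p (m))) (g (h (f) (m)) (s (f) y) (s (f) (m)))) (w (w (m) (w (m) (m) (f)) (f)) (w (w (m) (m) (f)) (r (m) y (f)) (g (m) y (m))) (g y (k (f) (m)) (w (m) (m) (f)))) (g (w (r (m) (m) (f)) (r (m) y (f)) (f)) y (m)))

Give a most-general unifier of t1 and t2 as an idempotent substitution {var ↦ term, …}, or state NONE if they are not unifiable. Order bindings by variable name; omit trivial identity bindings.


{y1 ↦ (f)}


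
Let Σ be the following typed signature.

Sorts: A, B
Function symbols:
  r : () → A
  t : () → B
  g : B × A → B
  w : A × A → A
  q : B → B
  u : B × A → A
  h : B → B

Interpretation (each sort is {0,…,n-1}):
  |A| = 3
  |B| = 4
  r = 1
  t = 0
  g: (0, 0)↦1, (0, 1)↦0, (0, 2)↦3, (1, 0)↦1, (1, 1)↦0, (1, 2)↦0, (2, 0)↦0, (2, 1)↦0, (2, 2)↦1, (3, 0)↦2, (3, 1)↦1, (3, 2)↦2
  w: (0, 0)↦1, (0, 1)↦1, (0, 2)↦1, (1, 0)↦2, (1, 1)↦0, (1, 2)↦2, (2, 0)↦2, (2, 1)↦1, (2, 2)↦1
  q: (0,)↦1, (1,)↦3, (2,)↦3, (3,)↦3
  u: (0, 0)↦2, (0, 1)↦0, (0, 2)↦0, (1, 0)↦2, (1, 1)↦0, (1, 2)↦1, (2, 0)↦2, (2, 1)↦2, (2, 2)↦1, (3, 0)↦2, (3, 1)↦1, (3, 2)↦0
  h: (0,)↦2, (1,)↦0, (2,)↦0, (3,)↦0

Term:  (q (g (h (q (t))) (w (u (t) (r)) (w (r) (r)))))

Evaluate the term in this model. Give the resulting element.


  t = 0
  (q (t)) = q(0,) = 1
  (h (q (t))) = h(1,) = 0
  t = 0
  r = 1
  (u (t) (r)) = u(0, 1) = 0
  r = 1
  r = 1
  (w (r) (r)) = w(1, 1) = 0
  (w (u (t) (r)) (w (r) (r))) = w(0, 0) = 1
  (g (h (q (t))) (w (u (t) (r)) (w (r) (r)))) = g(0, 1) = 0
  (q (g (h (q (t))) (w (u (t) (r)) (w (r) (r))))) = q(0,) = 1

value = 1


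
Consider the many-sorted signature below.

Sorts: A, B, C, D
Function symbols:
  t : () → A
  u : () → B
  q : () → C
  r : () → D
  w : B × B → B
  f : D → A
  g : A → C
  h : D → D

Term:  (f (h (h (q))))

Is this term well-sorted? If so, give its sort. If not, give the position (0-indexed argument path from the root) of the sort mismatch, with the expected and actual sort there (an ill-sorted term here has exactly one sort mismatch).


ill-sorted at position [0, 0, 0]: expected D, got C

      (q) : C
    (h (q)) : ✗ arg 0 at [0, 0, 0] has sort C, expected D


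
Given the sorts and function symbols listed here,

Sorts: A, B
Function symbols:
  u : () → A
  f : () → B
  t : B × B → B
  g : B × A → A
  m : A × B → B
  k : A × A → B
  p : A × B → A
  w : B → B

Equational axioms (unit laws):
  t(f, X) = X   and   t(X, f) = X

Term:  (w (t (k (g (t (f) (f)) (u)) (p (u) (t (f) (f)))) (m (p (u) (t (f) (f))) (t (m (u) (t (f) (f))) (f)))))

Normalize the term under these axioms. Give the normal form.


normal form = (w (t (k (g (f) (u)) (p (u) (f))) (m (p (u) (f)) (m (u) (f)))))

1. (w (t (k (g (t (f) (f)) (u)) (p (u) (t (f) (f)))) (m (p (u) (t (f) (f))) (t (m (u) (t (f) (f))) (f)))))  →  (w (t (k (g (f) (u)) (p (u) (t (f) (f)))) (m (p (u) (t (f) (f))) (t (m (u) (t (f) (f))) (f)))))
2. (w (t (k (g (f) (u)) (p (u) (t (f) (f)))) (m (p (u) (t (f) (f))) (t (m (u) (t (f) (f))) (f)))))  →  (w (t (k (g (f) (u)) (p (u) (f))) (m (p (u) (t (f) (f))) (t (m (u) (t (f) (f))) (f)))))
3. (w (t (k (g (f) (u)) (p (u) (f))) (m (p (u) (t (f) (f))) (t (m (u) (t (f) (f))) (f)))))  →  (w (t (k (g (f) (u)) (p (u) (f))) (m (p (u) (f)) (t (m (u) (t (f) (f))) (f)))))
4. (w (t (k (g (f) (u)) (p (u) (f))) (m (p (u) (f)) (t (m (u) (t (f) (f))) (f)))))  →  (w (t (k (g (f) (u)) (p (u) (f))) (m (p (u) (f)) (m (u) (t (f) (f))))))
5. (w (t (k (g (f) (u)) (p (u) (f))) (m (p (u) (f)) (m (u) (t (f) (f))))))  →  (w (t (k (g (f) (u)) (p (u) (f))) (m (p (u) (f)) (m (u) (f)))))


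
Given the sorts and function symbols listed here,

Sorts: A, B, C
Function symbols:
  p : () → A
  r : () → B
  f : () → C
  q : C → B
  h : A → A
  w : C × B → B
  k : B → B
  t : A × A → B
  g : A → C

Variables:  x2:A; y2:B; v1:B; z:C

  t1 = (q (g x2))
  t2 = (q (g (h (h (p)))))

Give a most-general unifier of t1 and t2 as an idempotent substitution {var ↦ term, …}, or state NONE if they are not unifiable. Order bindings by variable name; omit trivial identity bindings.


{x2 ↦ (h (h (p)))}


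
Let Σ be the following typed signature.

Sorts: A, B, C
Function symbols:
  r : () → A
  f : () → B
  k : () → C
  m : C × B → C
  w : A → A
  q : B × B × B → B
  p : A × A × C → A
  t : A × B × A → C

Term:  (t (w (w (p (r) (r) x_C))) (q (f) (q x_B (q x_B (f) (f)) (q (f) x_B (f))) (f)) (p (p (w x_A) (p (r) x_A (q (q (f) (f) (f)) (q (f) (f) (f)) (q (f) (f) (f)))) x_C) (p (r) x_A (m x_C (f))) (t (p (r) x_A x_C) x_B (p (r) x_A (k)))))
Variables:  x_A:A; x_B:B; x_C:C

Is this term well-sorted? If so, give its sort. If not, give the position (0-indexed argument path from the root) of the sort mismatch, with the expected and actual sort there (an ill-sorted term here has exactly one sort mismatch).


ill-sorted at position [2, 0, 1, 2]: expected C, got B

        (r) : A
        (r) : A
        x_C : C
      (p (r) (r) x_C) : A
    (w (p (r) (r) x_C)) : A
  (w (w (p (r) (r) x_C))) : A
    (f) : B
      x_B : B
        x_B : B
        (f) : B
        (f) : B
      (q x_B (f) (f)) : B
        (f) : B
        x_B : B
        (f) : B
      (q (f) x_B (f)) : B
    (q x_B (q x_B (f) (f)) (q (f) x_B (f))) : B
    (f) : B
  (q (f) (q x_B (q x_B (f) (f)) (q (f) x_B (f))) (f)) : B
        x_A : A
      (w x_A) : A
        (r) : A
        x_A : A
            (f) : B
            (f) : B
            (f) : B
          (q (f) (f) (f)) : B
            (f) : B
            (f) : B
            (f) : B
          (q (f) (f) (f)) : B
            (f) : B
            (f) : B
            (f) : B
          (q (f) (f) (f)) : B
        (q (q (f) (f) (f)) (q (f) (f) (f)) (q (f) (f) (f))) : B
      (p (r) x_A (q (q (f) (f) (f)) (q (f) (f) (f)) (q (f) (f) (f)))) : ✗ arg 2 at [2, 0, 1, 2] has sort B, expected C
      x_C : C
      (r) : A
      x_A : A
        x_C : C
        (f) : B
      (m x_C (f)) : C
    (p (r) x_A (m x_C (f))) : A
        (r) : A
        x_A : A
        x_C : C
      (p (r) x_A x_C) : A
      x_B : B
        (r) : A
        x_A : A
        (k) : C
      (p (r) x_A (k)) : A
    (t (p (r) x_A x_C) x_B (p (r) x_A (k))) : C


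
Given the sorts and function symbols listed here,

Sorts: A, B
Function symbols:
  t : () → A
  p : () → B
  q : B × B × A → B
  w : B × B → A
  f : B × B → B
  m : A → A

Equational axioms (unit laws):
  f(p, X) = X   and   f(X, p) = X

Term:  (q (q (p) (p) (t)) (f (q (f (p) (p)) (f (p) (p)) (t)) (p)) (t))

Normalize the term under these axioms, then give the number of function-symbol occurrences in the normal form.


1. (q (q (p) (p) (t)) (f (q (f (p) (p)) (f (p) (p)) (t)) (p)) (t))  →  (q (q (p) (p) (t)) (q (f (p) (p)) (f (p) (p)) (t)) (t))
2. (q (q (p) (p) (t)) (q (f (p) (p)) (f (p) (p)) (t)) (t))  →  (q (q (p) (p) (t)) (q (p) (f (p) (p)) (t)) (t))
3. (q (q (p) (p) (t)) (q (p) (f (p) (p)) (t)) (t))  →  (q (q (p) (p) (t)) (q (p) (p) (t)) (t))
normal form: (q (q (p) (p) (t)) (q (p) (p) (t)) (t))

size = 10


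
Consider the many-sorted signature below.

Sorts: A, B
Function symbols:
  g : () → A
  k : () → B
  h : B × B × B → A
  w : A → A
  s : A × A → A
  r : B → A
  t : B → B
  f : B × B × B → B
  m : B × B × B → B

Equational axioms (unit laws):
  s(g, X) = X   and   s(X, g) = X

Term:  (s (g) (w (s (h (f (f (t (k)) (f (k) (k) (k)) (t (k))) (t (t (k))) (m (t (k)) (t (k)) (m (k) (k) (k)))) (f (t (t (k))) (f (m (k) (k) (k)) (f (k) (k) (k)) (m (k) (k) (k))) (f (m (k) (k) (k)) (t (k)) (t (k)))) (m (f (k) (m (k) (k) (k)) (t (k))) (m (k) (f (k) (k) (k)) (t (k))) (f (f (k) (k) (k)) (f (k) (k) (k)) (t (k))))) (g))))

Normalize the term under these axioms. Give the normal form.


1. (s (g) (w (s (h (f (f (t (k)) (f (k) (k) (k)) (t (k))) (t (t (k))) (m (t (k)) (t (k)) (m (k) (k) (k)))) (f (t (t (k))) (f (m (k) (k) (k)) (f (k) (k) (k)) (m (k) (k) (k))) (f (m (k) (k) (k)) (t (k)) (t (k)))) (m (f (k) (m (k) (k) (k)) (t (k))) (m (k) (f (k) (k) (k)) (t (k))) (f (f (k) (k) (k)) (f (k) (k) (k)) (t (k))))) (g))))  →  (w (s (h (f (f (t (k)) (f (k) (k) (k)) (t (k))) (t (t (k))) (m (t (k)) (t (k)) (m (k) (k) (k)))) (f (t (t (k))) (f (m (k) (k) (k)) (f (k) (k) (k)) (m (k) (k) (k))) (f (m (k) (k) (k)) (t (k)) (t (k)))) (m (f (k) (m (k) (k) (k)) (t (k))) (m (k) (f (k) (k) (k)) (t (k))) (f (f (k) (k) (k)) (f (k) (k) (k)) (t (k))))) (g)))
2. (w (s (h (f (f (t (k)) (f (k) (k) (k)) (t (k))) (t (t (k))) (m (t (k)) (t (k)) (m (k) (k) (k)))) (f (t (t (k))) (f (m (k) (k) (k)) (f (k) (k) (k)) (m (k) (k) (k))) (f (m (k) (k) (k)) (t (k)) (t (k)))) (m (f (k) (m (k) (k) (k)) (t (k))) (m (k) (f (k) (k) (k)) (t (k))) (f (f (k) (k) (k)) (f (k) (k) (k)) (t (k))))) (g)))  →  (w (h (f (f (t (k)) (f (k) (k) (k)) (t (k))) (t (t (k))) (m (t (k)) (t (k)) (m (k) (k) (k)))) (f (t (t (k))) (f (m (k) (k) (k)) (f (k) (k) (k)) (m (k) (k) (k))) (f (m (k) (k) (k)) (t (k)) (t (k)))) (m (f (k) (m (k) (k) (k)) (t (k))) (m (k) (f (k) (k) (k)) (t (k))) (f (f (k) (k) (k)) (f (k) (k) (k)) (t (k))))))

normal form = (w (h (f (f (t (k)) (f (k) (k) (k)) (t (k))) (t (t (k))) (m (t (k)) (t (k)) (m (k) (k) (k)))) (f (t (t (k))) (f (m (k) (k) (k)) (f (k) (k) (k)) (m (k) (k) (k))) (f (m (k) (k) (k)) (t (k)) (t (k)))) (m (f (k) (m (k) (k) (k)) (t (k))) (m (k) (f (k) (k) (k)) (t (k))) (f (f (k) (k) (k)) (f (k) (k) (k)) (t (k))))))


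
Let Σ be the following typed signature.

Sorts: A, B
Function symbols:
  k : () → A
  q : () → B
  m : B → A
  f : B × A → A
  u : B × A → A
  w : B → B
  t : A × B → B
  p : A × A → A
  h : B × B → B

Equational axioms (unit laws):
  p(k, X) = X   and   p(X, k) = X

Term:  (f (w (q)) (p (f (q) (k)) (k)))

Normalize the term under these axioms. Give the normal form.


normal form = (f (w (q)) (f (q) (k)))

1. (f (w (q)) (p (f (q) (k)) (k)))  →  (f (w (q)) (f (q) (k)))


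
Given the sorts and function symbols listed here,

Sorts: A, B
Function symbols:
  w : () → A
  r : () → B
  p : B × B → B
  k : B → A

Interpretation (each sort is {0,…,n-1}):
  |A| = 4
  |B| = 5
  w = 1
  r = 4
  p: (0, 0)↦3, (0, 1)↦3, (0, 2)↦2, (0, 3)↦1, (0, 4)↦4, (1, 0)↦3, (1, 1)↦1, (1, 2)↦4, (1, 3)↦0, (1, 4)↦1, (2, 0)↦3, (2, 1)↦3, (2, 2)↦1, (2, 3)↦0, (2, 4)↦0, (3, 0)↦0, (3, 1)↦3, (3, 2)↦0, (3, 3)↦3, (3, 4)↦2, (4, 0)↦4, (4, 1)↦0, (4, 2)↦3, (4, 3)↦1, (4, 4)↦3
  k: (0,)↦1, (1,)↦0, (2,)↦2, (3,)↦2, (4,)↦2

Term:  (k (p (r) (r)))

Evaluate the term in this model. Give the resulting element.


value = 2

  r = 4
  r = 4
  (p (r) (r)) = p(4, 4) = 3
  (k (p (r) (r))) = k(3,) = 2


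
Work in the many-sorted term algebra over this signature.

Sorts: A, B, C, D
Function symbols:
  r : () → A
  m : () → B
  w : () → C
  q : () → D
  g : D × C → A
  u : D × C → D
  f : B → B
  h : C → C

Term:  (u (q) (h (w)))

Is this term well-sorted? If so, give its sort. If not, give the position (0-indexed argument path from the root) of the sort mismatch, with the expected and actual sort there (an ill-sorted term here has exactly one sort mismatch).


well-sorted; sort = D

  (q) : D
    (w) : C
  (h (w)) : C
(u (q) (h (w))) : D


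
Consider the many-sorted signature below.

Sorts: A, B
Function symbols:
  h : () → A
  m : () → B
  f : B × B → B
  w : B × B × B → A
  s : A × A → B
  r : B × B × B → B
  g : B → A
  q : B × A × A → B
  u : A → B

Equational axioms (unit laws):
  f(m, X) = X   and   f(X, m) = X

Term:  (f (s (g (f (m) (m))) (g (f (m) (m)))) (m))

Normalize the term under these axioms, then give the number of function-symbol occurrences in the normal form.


size = 5

1. (f (s (g (f (m) (m))) (g (f (m) (m)))) (m))  →  (s (g (f (m) (m))) (g (f (m) (m))))
2. (s (g (f (m) (m))) (g (f (m) (m))))  →  (s (g (m)) (g (f (m) (m))))
3. (s (g (m)) (g (f (m) (m))))  →  (s (g (m)) (g (m)))
normal form: (s (g (m)) (g (m)))


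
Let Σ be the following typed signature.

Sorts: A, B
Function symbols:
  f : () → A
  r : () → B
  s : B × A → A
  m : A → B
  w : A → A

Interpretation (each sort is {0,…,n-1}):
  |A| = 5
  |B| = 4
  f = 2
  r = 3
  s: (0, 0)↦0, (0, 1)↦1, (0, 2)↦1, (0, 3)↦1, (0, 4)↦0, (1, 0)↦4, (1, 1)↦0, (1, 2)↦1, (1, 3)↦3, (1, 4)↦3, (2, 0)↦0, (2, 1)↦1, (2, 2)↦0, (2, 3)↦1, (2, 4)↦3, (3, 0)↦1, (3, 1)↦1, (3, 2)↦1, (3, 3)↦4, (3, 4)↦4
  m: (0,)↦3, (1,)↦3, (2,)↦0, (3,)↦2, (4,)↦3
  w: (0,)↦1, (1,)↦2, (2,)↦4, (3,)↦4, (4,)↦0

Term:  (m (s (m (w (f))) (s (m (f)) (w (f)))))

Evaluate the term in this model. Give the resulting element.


value = 3

  f = 2
  (w (f)) = w(2,) = 4
  (m (w (f))) = m(4,) = 3
  f = 2
  (m (f)) = m(2,) = 0
  f = 2
  (w (f)) = w(2,) = 4
  (s (m (f)) (w (f))) = s(0, 4) = 0
  (s (m (w (f))) (s (m (f)) (w (f)))) = s(3, 0) = 1
  (m (s (m (w (f))) (s (m (f)) (w (f))))) = m(1,) = 3


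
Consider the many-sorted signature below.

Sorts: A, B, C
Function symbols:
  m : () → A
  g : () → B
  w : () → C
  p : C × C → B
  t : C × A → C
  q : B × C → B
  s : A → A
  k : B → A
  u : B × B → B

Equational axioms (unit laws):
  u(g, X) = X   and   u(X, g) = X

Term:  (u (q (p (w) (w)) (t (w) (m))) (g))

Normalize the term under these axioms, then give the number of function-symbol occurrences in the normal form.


size = 7

1. (u (q (p (w) (w)) (t (w) (m))) (g))  →  (q (p (w) (w)) (t (w) (m)))
normal form: (q (p (w) (w)) (t (w) (m)))


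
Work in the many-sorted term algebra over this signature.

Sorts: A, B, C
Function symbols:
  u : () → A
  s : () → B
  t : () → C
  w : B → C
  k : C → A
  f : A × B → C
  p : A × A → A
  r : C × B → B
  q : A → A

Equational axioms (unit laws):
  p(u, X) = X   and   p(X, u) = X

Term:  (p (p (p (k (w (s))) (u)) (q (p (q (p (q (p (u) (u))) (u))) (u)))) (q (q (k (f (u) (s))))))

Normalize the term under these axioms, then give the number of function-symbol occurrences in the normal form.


size = 15

1. (p (p (p (k (w (s))) (u)) (q (p (q (p (q (p (u) (u))) (u))) (u)))) (q (q (k (f (u) (s))))))  →  (p (p (k (w (s))) (q (p (q (p (q (p (u) (u))) (u))) (u)))) (q (q (k (f (u) (s))))))
2. (p (p (k (w (s))) (q (p (q (p (q (p (u) (u))) (u))) (u)))) (q (q (k (f (u) (s))))))  →  (p (p (k (w (s))) (q (q (p (q (p (u) (u))) (u))))) (q (q (k (f (u) (s))))))
3. (p (p (k (w (s))) (q (q (p (q (p (u) (u))) (u))))) (q (q (k (f (u) (s))))))  →  (p (p (k (w (s))) (q (q (q (p (u) (u)))))) (q (q (k (f (u) (s))))))
4. (p (p (k (w (s))) (q (q (q (p (u) (u)))))) (q (q (k (f (u) (s))))))  →  (p (p (k (w (s))) (q (q (q (u))))) (q (q (k (f (u) (s))))))
normal form: (p (p (k (w (s))) (q (q (q (u))))) (q (q (k (f (u) (s))))))


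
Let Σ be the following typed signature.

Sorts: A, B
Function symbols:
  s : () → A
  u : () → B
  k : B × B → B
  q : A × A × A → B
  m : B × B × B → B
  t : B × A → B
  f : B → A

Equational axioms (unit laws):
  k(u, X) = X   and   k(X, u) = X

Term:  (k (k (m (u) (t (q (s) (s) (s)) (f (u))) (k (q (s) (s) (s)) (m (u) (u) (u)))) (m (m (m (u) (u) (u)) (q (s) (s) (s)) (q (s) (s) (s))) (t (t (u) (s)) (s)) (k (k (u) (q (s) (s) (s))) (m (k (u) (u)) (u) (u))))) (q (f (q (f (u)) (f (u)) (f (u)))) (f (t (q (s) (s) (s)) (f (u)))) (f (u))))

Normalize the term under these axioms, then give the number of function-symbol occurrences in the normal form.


1. (k (k (m (u) (t (q (s) (s) (s)) (f (u))) (k (q (s) (s) (s)) (m (u) (u) (u)))) (m (m (m (u) (u) (u)) (q (s) (s) (s)) (q (s) (s) (s))) (t (t (u) (s)) (s)) (k (k (u) (q (s) (s) (s))) (m (k (u) (u)) (u) (u))))) (q (f (q (f (u)) (f (u)) (f (u)))) (f (t (q (s) (s) (s)) (f (u)))) (f (u))))  →  (k (k (m (u) (t (q (s) (s) (s)) (f (u))) (k (q (s) (s) (s)) (m (u) (u) (u)))) (m (m (m (u) (u) (u)) (q (s) (s) (s)) (q (s) (s) (s))) (t (t (u) (s)) (s)) (k (q (s) (s) (s)) (m (k (u) (u)) (u) (u))))) (q (f (q (f (u)) (f (u)) (f (u)))) (f (t (q (s) (s) (s)) (f (u)))) (f (u))))
2. (k (k (m (u) (t (q (s) (s) (s)) (f (u))) (k (q (s) (s) (s)) (m (u) (u) (u)))) (m (m (m (u) (u) (u)) (q (s) (s) (s)) (q (s) (s) (s))) (t (t (u) (s)) (s)) (k (q (s) (s) (s)) (m (k (u) (u)) (u) (u))))) (q (f (q (f (u)) (f (u)) (f (u)))) (f (t (q (s) (s) (s)) (f (u)))) (f (u))))  →  (k (k (m (u) (t (q (s) (s) (s)) (f (u))) (k (q (s) (s) (s)) (m (u) (u) (u)))) (m (m (m (u) (u) (u)) (q (s) (s) (s)) (q (s) (s) (s))) (t (t (u) (s)) (s)) (k (q (s) (s) (s)) (m (u) (u) (u))))) (q (f (q (f (u)) (f (u)) (f (u)))) (f (t (q (s) (s) (s)) (f (u)))) (f (u))))
normal form: (k (k (m (u) (t (q (s) (s) (s)) (f (u))) (k (q (s) (s) (s)) (m (u) (u) (u)))) (m (m (m (u) (u) (u)) (q (s) (s) (s)) (q (s) (s) (s))) (t (t (u) (s)) (s)) (k (q (s) (s) (s)) (m (u) (u) (u))))) (q (f (q (f (u)) (f (u)) (f (u)))) (f (t (q (s) (s) (s)) (f (u)))) (f (u))))

size = 67


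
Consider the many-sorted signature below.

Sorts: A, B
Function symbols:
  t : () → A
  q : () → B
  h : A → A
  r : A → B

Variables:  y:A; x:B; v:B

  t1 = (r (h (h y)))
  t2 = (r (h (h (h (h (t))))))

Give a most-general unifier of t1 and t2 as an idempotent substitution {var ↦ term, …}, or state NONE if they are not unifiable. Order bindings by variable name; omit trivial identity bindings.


{y ↦ (h (h (t)))}


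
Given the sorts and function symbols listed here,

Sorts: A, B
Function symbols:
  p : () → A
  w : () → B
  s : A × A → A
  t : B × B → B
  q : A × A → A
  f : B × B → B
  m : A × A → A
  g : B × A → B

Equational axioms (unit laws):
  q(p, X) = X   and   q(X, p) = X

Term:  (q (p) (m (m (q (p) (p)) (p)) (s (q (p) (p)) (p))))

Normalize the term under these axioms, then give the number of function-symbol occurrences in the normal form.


size = 7

1. (q (p) (m (m (q (p) (p)) (p)) (s (q (p) (p)) (p))))  →  (m (m (q (p) (p)) (p)) (s (q (p) (p)) (p)))
2. (m (m (q (p) (p)) (p)) (s (q (p) (p)) (p)))  →  (m (m (p) (p)) (s (q (p) (p)) (p)))
3. (m (m (p) (p)) (s (q (p) (p)) (p)))  →  (m (m (p) (p)) (s (p) (p)))
normal form: (m (m (p) (p)) (s (p) (p)))


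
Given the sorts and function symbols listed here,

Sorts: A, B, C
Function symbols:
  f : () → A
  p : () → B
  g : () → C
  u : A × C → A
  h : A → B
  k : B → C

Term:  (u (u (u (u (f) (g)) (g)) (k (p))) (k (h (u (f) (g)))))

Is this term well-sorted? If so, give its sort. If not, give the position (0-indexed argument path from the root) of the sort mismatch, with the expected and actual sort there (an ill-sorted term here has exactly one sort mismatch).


well-sorted; sort = A

        (f) : A
        (g) : C
      (u (f) (g)) : A
      (g) : C
    (u (u (f) (g)) (g)) : A
      (p) : B
    (k (p)) : C
  (u (u (u (f) (g)) (g)) (k (p))) : A
        (f) : A
        (g) : C
      (u (f) (g)) : A
    (h (u (f) (g))) : B
  (k (h (u (f) (g)))) : C
(u (u (u (u (f) (g)) (g)) (k (p))) (k (h (u (f) (g))))) : A


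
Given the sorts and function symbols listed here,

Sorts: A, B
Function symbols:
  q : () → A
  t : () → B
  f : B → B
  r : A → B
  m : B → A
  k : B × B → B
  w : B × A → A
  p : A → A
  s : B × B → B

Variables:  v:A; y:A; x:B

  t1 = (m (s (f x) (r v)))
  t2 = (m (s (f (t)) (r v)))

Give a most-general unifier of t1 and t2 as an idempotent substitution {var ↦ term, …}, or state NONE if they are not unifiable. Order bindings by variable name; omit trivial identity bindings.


{x ↦ (t)}


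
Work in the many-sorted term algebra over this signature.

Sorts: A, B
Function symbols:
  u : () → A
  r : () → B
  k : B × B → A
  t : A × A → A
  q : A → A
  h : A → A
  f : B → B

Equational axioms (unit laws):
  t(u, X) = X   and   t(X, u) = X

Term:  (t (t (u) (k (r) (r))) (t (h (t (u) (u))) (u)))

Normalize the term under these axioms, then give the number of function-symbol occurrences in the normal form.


1. (t (t (u) (k (r) (r))) (t (h (t (u) (u))) (u)))  →  (t (k (r) (r)) (t (h (t (u) (u))) (u)))
2. (t (k (r) (r)) (t (h (t (u) (u))) (u)))  →  (t (k (r) (r)) (h (t (u) (u))))
3. (t (k (r) (r)) (h (t (u) (u))))  →  (t (k (r) (r)) (h (u)))
normal form: (t (k (r) (r)) (h (u)))

size = 6


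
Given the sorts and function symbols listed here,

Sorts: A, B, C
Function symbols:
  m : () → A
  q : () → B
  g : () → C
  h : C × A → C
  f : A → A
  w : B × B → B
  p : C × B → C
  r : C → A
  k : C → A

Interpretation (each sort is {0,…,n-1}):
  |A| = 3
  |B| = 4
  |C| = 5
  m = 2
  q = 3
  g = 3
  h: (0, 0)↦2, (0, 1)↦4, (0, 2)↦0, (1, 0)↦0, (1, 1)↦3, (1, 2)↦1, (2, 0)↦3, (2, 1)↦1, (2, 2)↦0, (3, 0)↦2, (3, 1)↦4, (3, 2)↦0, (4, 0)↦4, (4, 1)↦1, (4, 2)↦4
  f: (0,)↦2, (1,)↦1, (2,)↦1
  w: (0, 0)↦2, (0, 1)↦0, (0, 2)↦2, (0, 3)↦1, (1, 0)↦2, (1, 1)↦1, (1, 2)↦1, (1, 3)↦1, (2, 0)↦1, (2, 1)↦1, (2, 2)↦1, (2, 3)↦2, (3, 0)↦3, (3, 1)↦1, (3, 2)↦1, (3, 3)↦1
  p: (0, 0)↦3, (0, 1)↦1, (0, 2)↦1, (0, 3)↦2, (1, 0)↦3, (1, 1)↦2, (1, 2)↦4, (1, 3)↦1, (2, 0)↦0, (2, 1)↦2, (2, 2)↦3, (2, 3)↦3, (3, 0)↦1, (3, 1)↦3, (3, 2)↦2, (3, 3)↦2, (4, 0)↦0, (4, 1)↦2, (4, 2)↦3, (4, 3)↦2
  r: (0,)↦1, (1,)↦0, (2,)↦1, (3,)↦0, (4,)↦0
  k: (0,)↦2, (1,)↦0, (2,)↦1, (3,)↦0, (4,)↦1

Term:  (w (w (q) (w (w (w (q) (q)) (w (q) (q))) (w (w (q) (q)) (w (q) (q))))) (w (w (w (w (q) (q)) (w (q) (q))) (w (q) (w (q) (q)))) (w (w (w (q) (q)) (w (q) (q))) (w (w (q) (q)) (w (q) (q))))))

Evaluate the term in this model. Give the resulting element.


  q = 3
  q = 3
  q = 3
  (w (q) (q)) = w(3, 3) = 1
  q = 3
  q = 3
  (w (q) (q)) = w(3, 3) = 1
  (w (w (q) (q)) (w (q) (q))) = w(1, 1) = 1
  q = 3
  q = 3
  (w (q) (q)) = w(3, 3) = 1
  q = 3
  q = 3
  (w (q) (q)) = w(3, 3) = 1
  (w (w (q) (q)) (w (q) (q))) = w(1, 1) = 1
  (w (w (w (q) (q)) (w (q) (q))) (w (w (q) (q)) (w (q) (q)))) = w(1, 1) = 1
  (w (q) (w (w (w (q) (q)) (w (q) (q))) (w (w (q) (q)) (w (q) (q))))) = w(3, 1) = 1
  q = 3
  q = 3
  (w (q) (q)) = w(3, 3) = 1
  q = 3
  q = 3
  (w (q) (q)) = w(3, 3) = 1
  (w (w (q) (q)) (w (q) (q))) = w(1, 1) = 1
  q = 3
  q = 3
  q = 3
  (w (q) (q)) = w(3, 3) = 1
  (w (q) (w (q) (q))) = w(3, 1) = 1
  (w (w (w (q) (q)) (w (q) (q))) (w (q) (w (q) (q)))) = w(1, 1) = 1
  q = 3
  q = 3
  (w (q) (q)) = w(3, 3) = 1
  q = 3
  q = 3
  (w (q) (q)) = w(3, 3) = 1
  (w (w (q) (q)) (w (q) (q))) = w(1, 1) = 1
  q = 3
  q = 3
  (w (q) (q)) = w(3, 3) = 1
  q = 3
  q = 3
  (w (q) (q)) = w(3, 3) = 1
  (w (w (q) (q)) (w (q) (q))) = w(1, 1) = 1
  (w (w (w (q) (q)) (w (q) (q))) (w (w (q) (q)) (w (q) (q)))) = w(1, 1) = 1
  (w (w (w (w (q) (q)) (w (q) (q))) (w (q) (w (q) (q)))) (w (w (w (q) (q)) (w (q) (q))) (w (w (q) (q)) (w (q) (q))))) = w(1, 1) = 1
  (w (w (q) (w (w (w (q) (q)) (w (q) (q))) (w (w (q) (q)) (w (q) (q))))) (w (w (w (w (q) (q)) (w (q) (q))) (w (q) (w (q) (q)))) (w (w (w (q) (q)) (w (q) (q))) (w (w (q) (q)) (w (q) (q)))))) = w(1, 1) = 1

value = 1


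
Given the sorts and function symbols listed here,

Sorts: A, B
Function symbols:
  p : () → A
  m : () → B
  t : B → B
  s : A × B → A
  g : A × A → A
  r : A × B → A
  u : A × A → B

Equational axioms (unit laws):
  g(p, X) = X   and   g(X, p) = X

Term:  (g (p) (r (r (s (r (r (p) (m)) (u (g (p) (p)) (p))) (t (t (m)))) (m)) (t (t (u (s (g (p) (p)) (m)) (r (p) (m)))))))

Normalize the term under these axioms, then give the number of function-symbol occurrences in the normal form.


size = 23

1. (g (p) (r (r (s (r (r (p) (m)) (u (g (p) (p)) (p))) (t (t (m)))) (m)) (t (t (u (s (g (p) (p)) (m)) (r (p) (m)))))))  →  (r (r (s (r (r (p) (m)) (u (g (p) (p)) (p))) (t (t (m)))) (m)) (t (t (u (s (g (p) (p)) (m)) (r (p) (m))))))
2. (r (r (s (r (r (p) (m)) (u (g (p) (p)) (p))) (t (t (m)))) (m)) (t (t (u (s (g (p) (p)) (m)) (r (p) (m))))))  →  (r (r (s (r (r (p) (m)) (u (p) (p))) (t (t (m)))) (m)) (t (t (u (s (g (p) (p)) (m)) (r (p) (m))))))
3. (r (r (s (r (r (p) (m)) (u (p) (p))) (t (t (m)))) (m)) (t (t (u (s (g (p) (p)) (m)) (r (p) (m))))))  →  (r (r (s (r (r (p) (m)) (u (p) (p))) (t (t (m)))) (m)) (t (t (u (s (p) (m)) (r (p) (m))))))
normal form: (r (r (s (r (r (p) (m)) (u (p) (p))) (t (t (m)))) (m)) (t (t (u (s (p) (m)) (r (p) (m))))))
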